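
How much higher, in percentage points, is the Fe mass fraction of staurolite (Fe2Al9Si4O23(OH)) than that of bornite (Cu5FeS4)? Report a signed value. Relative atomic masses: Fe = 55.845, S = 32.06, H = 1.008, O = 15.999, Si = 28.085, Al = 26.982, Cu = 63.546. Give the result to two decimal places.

1.98 percentage points

Fe in Fe2Al9Si4O23(OH): molar mass 851.852 g/mol; 2×55.845 = 111.690 g → 13.11 wt%.
Fe in Cu5FeS4: molar mass 501.815 g/mol; 1×55.845 = 55.845 g → 11.13 wt%.
Difference = 13.11 − 11.13 = 1.98 percentage points.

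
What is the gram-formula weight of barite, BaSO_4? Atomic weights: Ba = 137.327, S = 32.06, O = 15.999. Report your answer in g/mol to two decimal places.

M = 1(137.327) + 1(32.06) + 4(15.999)

233.38 g/mol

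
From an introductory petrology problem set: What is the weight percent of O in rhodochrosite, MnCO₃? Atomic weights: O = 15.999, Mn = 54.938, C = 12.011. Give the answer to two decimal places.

Molar mass of MnCO₃: 1·54.938 + 1·12.011 + 3·15.999 = 114.946 g/mol.
Mass of O per formula unit: 3 × 15.999 = 47.997 g.
Weight fraction O = 47.997 / 114.946 = 0.4176.

41.76 wt%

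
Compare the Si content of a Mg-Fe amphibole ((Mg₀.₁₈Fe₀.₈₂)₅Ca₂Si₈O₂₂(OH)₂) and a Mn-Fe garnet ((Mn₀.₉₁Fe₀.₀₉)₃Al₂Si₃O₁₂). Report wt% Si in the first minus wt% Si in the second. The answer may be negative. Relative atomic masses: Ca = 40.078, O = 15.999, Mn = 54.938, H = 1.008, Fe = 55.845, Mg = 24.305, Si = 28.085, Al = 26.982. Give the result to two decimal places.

6.85 percentage points

Si in (Mg₀.₁₈Fe₀.₈₂)₅Ca₂Si₈O₂₂(OH)₂: molar mass 941.667 g/mol; 8×28.085 = 224.680 g → 23.86 wt%.
Si in (Mn₀.₉₁Fe₀.₀₉)₃Al₂Si₃O₁₂: molar mass 495.266 g/mol; 3×28.085 = 84.255 g → 17.01 wt%.
Difference = 23.86 − 17.01 = 6.85 percentage points.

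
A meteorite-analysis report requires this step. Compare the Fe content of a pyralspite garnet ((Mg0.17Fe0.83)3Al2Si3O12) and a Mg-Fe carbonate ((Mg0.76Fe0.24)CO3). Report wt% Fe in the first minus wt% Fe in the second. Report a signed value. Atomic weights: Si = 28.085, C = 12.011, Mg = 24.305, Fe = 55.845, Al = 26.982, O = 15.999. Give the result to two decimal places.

14.28 percentage points

First mineral: 139.054 g Fe in 481.657 g formula = 28.87 wt% Fe.
Second mineral: 13.403 g Fe in 91.883 g formula = 14.59 wt% Fe.
28.87% − 14.59% gives a difference of 14.28 percentage points.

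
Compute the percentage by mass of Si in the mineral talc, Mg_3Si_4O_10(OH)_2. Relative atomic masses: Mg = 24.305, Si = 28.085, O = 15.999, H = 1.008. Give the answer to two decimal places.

Formula mass = 3*24.305 + 4*28.085 + 12*15.999 + 2*1.008 = 379.259 g/mol, of which 112.340 g is Si.
So Si makes up 112.340/379.259 = 0.2962 of the mass, i.e. 29.62%.

29.62 weight percent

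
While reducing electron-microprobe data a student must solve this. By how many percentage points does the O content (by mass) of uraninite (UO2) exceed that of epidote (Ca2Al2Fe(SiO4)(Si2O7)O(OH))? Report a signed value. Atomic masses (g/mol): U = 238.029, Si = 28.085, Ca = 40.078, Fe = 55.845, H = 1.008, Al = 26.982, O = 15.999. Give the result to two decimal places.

-31.19 percentage points

First mineral: 31.998 g O in 270.027 g formula = 11.85 wt% O.
Second mineral: 207.987 g O in 483.215 g formula = 43.04 wt% O.
11.85% − 43.04% gives a difference of -31.19 percentage points.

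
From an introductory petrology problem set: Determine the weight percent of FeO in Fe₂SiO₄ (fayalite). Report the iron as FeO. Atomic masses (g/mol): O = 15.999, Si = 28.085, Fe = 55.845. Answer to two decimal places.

70.51 wt%

Molar mass of Fe₂SiO₄ = 2×55.845 + 1×28.085 + 4×15.999 = 203.771 g/mol.
Each formula unit contains 2 Fe, equivalent to 2/1 = 2.0000 mol FeO.
M(FeO) = 1×55.845 + 1×15.999 = 71.844 g/mol.
Mass of FeO per formula unit = 2.0000 × 71.844 = 143.688 g.
FeO wt% = 143.688 / 203.771 × 100 = 70.51%.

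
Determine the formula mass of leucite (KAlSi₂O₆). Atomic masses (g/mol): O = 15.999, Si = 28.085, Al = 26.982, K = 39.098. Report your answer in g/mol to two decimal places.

M = 1·39.098 + 1·26.982 + 2·28.085 + 6·15.999

218.24 g/mol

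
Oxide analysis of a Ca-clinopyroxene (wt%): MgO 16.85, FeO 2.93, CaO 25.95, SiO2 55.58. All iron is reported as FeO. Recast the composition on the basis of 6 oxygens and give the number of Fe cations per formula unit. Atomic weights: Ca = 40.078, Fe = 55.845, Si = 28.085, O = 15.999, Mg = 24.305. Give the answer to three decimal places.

0.088 Fe apfu

MgO: 16.85/40.304 = 0.41807 mol → 0.41807 mol Mg, 0.41807 mol O.
FeO: 2.93/71.844 = 0.04078 mol → 0.04078 mol Fe, 0.04078 mol O.
CaO: 25.95/56.077 = 0.46276 mol → 0.46276 mol Ca, 0.46276 mol O.
SiO2: 55.58/60.083 = 0.92505 mol → 0.92505 mol Si, 1.85010 mol O.
Total oxygen = 2.77171 mol. Normalization factor = 6/2.77171 = 2.16473.
Fe per 6 O = 0.04078 × 2.16473 = 0.088.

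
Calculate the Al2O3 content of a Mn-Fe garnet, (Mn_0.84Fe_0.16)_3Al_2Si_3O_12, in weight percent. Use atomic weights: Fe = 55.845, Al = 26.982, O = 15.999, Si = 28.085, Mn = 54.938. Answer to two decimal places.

M((Mn_0.84Fe_0.16)_3Al_2Si_3O_12) = 495.456 g/mol; M(Al2O3) = 101.961 g/mol.
Moles Al2O3 per formula unit = 2 Al ÷ 2 = 1.0000.
Al2O3 fraction = (1.0000 × 101.961) / 495.456 = 101.961/495.456 = 0.2058.

20.58 wt%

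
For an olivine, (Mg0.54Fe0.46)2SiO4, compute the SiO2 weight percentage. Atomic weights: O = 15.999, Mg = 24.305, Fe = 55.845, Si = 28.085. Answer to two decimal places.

Formula mass = 169.708 g/mol.
1 Si → 1.0000 mol SiO2 per formula unit; M(SiO2) = 60.083, so SiO2 mass = 60.083 g.
60.083/169.708 × 100 = 35.40 wt%.

35.40 wt%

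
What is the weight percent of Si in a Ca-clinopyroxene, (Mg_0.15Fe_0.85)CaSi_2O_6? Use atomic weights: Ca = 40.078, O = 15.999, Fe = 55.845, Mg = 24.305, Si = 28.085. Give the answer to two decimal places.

Molar mass of (Mg_0.15Fe_0.85)CaSi_2O_6: 0.15·24.305 + 0.85·55.845 + 1·40.078 + 2·28.085 + 6·15.999 = 243.356 g/mol.
Mass of Si per formula unit: 2 × 28.085 = 56.170 g.
Weight fraction Si = 56.170 / 243.356 = 0.2308.

23.08 wt%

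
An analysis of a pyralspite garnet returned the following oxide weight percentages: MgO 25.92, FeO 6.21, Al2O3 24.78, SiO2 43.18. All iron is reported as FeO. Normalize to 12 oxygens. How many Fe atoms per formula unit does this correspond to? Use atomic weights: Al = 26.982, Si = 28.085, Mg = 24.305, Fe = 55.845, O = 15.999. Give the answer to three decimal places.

25.92 wt% MgO ÷ 40.304 g/mol = 0.64311 mol, giving 0.64311 Mg and 0.64311 O.
6.21 wt% FeO ÷ 71.844 g/mol = 0.08644 mol, giving 0.08644 Fe and 0.08644 O.
24.78 wt% Al2O3 ÷ 101.961 g/mol = 0.24303 mol, giving 0.48606 Al and 0.72909 O.
43.18 wt% SiO2 ÷ 60.083 g/mol = 0.71867 mol, giving 0.71867 Si and 1.43734 O.
Oxygen sums to 2.89598; scaling by 12/2.89598 = 4.14368 puts the formula on 12 O.
Fe: 0.08644 × 4.14368 = 0.358 atoms per formula unit.

0.358 Fe apfu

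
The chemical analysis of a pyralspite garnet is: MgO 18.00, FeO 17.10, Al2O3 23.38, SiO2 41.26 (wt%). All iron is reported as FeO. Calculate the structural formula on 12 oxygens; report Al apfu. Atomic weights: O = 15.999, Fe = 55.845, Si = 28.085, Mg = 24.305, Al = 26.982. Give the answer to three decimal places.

18.00 wt% MgO ÷ 40.304 g/mol = 0.44661 mol, giving 0.44661 Mg and 0.44661 O.
17.10 wt% FeO ÷ 71.844 g/mol = 0.23802 mol, giving 0.23802 Fe and 0.23802 O.
23.38 wt% Al2O3 ÷ 101.961 g/mol = 0.22930 mol, giving 0.45860 Al and 0.68790 O.
41.26 wt% SiO2 ÷ 60.083 g/mol = 0.68672 mol, giving 0.68672 Si and 1.37344 O.
Oxygen sums to 2.74597; scaling by 12/2.74597 = 4.37004 puts the formula on 12 O.
Al: 0.45860 × 4.37004 = 2.004 atoms per formula unit.

2.004 Al apfu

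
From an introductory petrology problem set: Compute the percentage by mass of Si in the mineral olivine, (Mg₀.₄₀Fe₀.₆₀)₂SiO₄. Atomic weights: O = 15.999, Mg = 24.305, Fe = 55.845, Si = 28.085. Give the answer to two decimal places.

15.73 weight percent

Formula mass = 0.80×24.305 + 1.20×55.845 + 1×28.085 + 4×15.999 = 178.539 g/mol, of which 28.085 g is Si.
So Si makes up 28.085/178.539 = 0.1573 of the mass, i.e. 15.73%.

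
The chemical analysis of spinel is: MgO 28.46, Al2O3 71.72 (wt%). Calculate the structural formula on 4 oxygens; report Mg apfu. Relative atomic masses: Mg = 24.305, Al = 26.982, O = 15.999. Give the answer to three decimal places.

28.46 wt% MgO ÷ 40.304 g/mol = 0.70613 mol, giving 0.70613 Mg and 0.70613 O.
71.72 wt% Al2O3 ÷ 101.961 g/mol = 0.70341 mol, giving 1.40682 Al and 2.11023 O.
Oxygen sums to 2.81636; scaling by 4/2.81636 = 1.42027 puts the formula on 4 O.
Mg: 0.70613 × 1.42027 = 1.003 atoms per formula unit.

1.003 Mg apfu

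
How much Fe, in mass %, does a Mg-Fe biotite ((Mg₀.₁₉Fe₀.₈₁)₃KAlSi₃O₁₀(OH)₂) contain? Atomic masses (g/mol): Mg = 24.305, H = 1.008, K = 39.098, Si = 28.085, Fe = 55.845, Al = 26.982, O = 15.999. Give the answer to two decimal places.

Formula mass = 0.57·24.305 + 2.43·55.845 + 1·39.098 + 1·26.982 + 3·28.085 + 12·15.999 + 2·1.008 = 493.896 g/mol, of which 135.703 g is Fe.
So Fe makes up 135.703/493.896 = 0.2748 of the mass, i.e. 27.48%.

27.48 mass %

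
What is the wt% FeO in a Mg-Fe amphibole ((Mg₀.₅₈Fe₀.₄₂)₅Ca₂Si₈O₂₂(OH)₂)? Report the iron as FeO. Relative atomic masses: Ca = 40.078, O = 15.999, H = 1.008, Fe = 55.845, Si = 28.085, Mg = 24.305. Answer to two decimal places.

Formula mass = 878.587 g/mol.
2.10 Fe → 2.1000 mol FeO per formula unit; M(FeO) = 71.844, so FeO mass = 150.872 g.
150.872/878.587 × 100 = 17.17 wt%.

17.17 wt%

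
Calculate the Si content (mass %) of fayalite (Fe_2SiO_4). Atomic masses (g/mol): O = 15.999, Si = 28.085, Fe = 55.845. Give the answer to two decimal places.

13.78 mass %

Formula mass = 2*55.845 + 1*28.085 + 4*15.999 = 203.771 g/mol, of which 28.085 g is Si.
So Si makes up 28.085/203.771 = 0.1378 of the mass, i.e. 13.78%.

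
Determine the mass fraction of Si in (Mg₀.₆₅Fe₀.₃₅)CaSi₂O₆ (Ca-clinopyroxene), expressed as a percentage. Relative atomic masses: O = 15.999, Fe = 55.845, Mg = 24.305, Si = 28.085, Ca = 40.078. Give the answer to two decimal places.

24.68 wt%

Molar mass of (Mg₀.₆₅Fe₀.₃₅)CaSi₂O₆: 0.65*24.305 + 0.35*55.845 + 1*40.078 + 2*28.085 + 6*15.999 = 227.586 g/mol.
Mass of Si per formula unit: 2 × 28.085 = 56.170 g.
Weight fraction Si = 56.170 / 227.586 = 0.2468.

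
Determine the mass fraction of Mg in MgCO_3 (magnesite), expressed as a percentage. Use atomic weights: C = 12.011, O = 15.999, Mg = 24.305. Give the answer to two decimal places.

28.83 weight percent

Formula mass = 1*24.305 + 1*12.011 + 3*15.999 = 84.313 g/mol, of which 24.305 g is Mg.
So Mg makes up 24.305/84.313 = 0.2883 of the mass, i.e. 28.83%.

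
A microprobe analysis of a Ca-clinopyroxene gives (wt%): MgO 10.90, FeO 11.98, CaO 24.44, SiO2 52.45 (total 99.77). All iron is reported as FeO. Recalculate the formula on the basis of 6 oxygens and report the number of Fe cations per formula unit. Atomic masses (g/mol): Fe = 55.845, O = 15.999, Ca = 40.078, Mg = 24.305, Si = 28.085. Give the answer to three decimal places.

0.382 Fe apfu

MgO (M=40.304): mol = 0.27044; Mg = 0.27044, O = 0.27044.
FeO (M=71.844): mol = 0.16675; Fe = 0.16675, O = 0.16675.
CaO (M=56.077): mol = 0.43583; Ca = 0.43583, O = 0.43583.
SiO2 (M=60.083): mol = 0.87296; Si = 0.87296, O = 1.74592.
ΣO = 2.61894; factor = 6/ΣO = 2.29100.
Fe apfu = 0.16675 × 2.29100 = 0.382.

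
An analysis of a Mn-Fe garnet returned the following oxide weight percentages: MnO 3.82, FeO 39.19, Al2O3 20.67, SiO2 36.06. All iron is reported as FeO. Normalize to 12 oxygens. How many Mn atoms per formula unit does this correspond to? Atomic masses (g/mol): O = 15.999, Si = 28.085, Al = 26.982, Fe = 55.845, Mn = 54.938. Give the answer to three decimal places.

0.268 Mn apfu

MnO: 3.82/70.937 = 0.05385 mol → 0.05385 mol Mn, 0.05385 mol O.
FeO: 39.19/71.844 = 0.54549 mol → 0.54549 mol Fe, 0.54549 mol O.
Al2O3: 20.67/101.961 = 0.20272 mol → 0.40544 mol Al, 0.60816 mol O.
SiO2: 36.06/60.083 = 0.60017 mol → 0.60017 mol Si, 1.20034 mol O.
Total oxygen = 2.40784 mol. Normalization factor = 12/2.40784 = 4.98372.
Mn per 12 O = 0.05385 × 4.98372 = 0.268.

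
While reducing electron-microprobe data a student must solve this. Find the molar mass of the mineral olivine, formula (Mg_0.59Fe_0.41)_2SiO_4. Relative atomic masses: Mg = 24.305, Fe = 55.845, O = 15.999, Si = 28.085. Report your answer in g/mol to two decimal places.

166.55 g/mol

The formula mass is the sum 1.18·24.305 + 0.82·55.845 + 1·28.085 + 4·15.999.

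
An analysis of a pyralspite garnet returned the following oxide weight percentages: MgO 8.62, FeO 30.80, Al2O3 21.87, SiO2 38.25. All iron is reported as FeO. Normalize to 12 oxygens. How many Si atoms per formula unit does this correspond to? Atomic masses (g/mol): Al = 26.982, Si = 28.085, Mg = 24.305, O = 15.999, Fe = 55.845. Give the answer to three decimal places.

2.985 Si apfu

MgO: 8.62/40.304 = 0.21387 mol → 0.21387 mol Mg, 0.21387 mol O.
FeO: 30.80/71.844 = 0.42871 mol → 0.42871 mol Fe, 0.42871 mol O.
Al2O3: 21.87/101.961 = 0.21449 mol → 0.42898 mol Al, 0.64347 mol O.
SiO2: 38.25/60.083 = 0.63662 mol → 0.63662 mol Si, 1.27324 mol O.
Total oxygen = 2.55929 mol. Normalization factor = 12/2.55929 = 4.68880.
Si per 12 O = 0.63662 × 4.68880 = 2.985.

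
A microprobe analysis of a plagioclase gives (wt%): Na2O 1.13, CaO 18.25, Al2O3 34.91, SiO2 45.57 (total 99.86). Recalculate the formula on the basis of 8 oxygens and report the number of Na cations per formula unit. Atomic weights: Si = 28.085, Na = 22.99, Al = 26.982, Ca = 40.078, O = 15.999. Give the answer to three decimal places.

0.101 Na apfu

Na2O: 1.13/61.979 = 0.01823 mol → 0.03646 mol Na, 0.01823 mol O.
CaO: 18.25/56.077 = 0.32545 mol → 0.32545 mol Ca, 0.32545 mol O.
Al2O3: 34.91/101.961 = 0.34239 mol → 0.68478 mol Al, 1.02717 mol O.
SiO2: 45.57/60.083 = 0.75845 mol → 0.75845 mol Si, 1.51690 mol O.
Total oxygen = 2.88775 mol. Normalization factor = 8/2.88775 = 2.77032.
Na per 8 O = 0.03646 × 2.77032 = 0.101.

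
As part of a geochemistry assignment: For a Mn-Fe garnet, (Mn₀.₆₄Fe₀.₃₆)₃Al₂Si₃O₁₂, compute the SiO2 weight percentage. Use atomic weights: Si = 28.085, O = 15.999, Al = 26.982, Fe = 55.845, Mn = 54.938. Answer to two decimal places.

Formula mass = 496.001 g/mol.
3 Si → 3.0000 mol SiO2 per formula unit; M(SiO2) = 60.083, so SiO2 mass = 180.249 g.
180.249/496.001 × 100 = 36.34 wt%.

36.34 wt%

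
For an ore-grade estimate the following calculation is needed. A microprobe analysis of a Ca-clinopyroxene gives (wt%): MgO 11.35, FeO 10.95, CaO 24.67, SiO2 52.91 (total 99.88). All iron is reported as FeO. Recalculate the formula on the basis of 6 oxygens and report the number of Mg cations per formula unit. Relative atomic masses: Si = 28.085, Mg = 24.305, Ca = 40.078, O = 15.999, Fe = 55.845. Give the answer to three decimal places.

0.641 Mg apfu

MgO: 11.35/40.304 = 0.28161 mol → 0.28161 mol Mg, 0.28161 mol O.
FeO: 10.95/71.844 = 0.15241 mol → 0.15241 mol Fe, 0.15241 mol O.
CaO: 24.67/56.077 = 0.43993 mol → 0.43993 mol Ca, 0.43993 mol O.
SiO2: 52.91/60.083 = 0.88062 mol → 0.88062 mol Si, 1.76124 mol O.
Total oxygen = 2.63519 mol. Normalization factor = 6/2.63519 = 2.27688.
Mg per 6 O = 0.28161 × 2.27688 = 0.641.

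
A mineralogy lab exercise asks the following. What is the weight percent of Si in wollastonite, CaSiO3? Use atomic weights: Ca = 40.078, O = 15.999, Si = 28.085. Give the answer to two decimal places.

Formula mass = 1·40.078 + 1·28.085 + 3·15.999 = 116.160 g/mol, of which 28.085 g is Si.
So Si makes up 28.085/116.160 = 0.2418 of the mass, i.e. 24.18%.

24.18 mass %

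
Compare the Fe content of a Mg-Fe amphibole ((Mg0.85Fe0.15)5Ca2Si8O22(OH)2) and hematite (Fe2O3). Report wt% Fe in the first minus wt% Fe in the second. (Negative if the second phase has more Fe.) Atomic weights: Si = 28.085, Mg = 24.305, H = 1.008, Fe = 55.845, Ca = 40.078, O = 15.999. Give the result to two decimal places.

-64.93 percentage points

Fe in (Mg0.85Fe0.15)5Ca2Si8O22(OH)2: molar mass 836.008 g/mol; 0.75×55.845 = 41.884 g → 5.01 wt%.
Fe in Fe2O3: molar mass 159.687 g/mol; 2×55.845 = 111.690 g → 69.94 wt%.
Difference = 5.01 − 69.94 = -64.93 percentage points.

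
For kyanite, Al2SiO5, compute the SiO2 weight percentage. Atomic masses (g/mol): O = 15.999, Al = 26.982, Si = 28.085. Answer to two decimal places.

Molar mass of Al2SiO5 = 2×26.982 + 1×28.085 + 5×15.999 = 162.044 g/mol.
Each formula unit contains 1 Si, equivalent to 1/1 = 1.0000 mol SiO2.
M(SiO2) = 1×28.085 + 2×15.999 = 60.083 g/mol.
Mass of SiO2 per formula unit = 1.0000 × 60.083 = 60.083 g.
SiO2 wt% = 60.083 / 162.044 × 100 = 37.08%.

37.08 wt%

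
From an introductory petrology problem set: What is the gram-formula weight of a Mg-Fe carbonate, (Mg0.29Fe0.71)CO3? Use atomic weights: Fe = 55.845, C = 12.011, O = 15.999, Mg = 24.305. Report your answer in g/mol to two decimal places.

The formula mass is the sum 0.29×24.305 + 0.71×55.845 + 1×12.011 + 3×15.999.

106.71 g/mol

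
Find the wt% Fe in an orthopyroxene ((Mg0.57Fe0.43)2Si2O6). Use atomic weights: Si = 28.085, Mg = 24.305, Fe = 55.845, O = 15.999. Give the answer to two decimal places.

21.07 weight percent

Molar mass of (Mg0.57Fe0.43)2Si2O6: 1.14×24.305 + 0.86×55.845 + 2×28.085 + 6×15.999 = 227.898 g/mol.
Mass of Fe per formula unit: 0.86 × 55.845 = 48.027 g.
Weight fraction Fe = 48.027 / 227.898 = 0.2107.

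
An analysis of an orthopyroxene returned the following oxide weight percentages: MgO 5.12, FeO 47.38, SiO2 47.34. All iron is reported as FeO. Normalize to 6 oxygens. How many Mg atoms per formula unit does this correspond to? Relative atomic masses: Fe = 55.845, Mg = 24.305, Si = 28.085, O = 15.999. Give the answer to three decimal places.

0.323 Mg apfu

MgO (M=40.304): mol = 0.12703; Mg = 0.12703, O = 0.12703.
FeO (M=71.844): mol = 0.65948; Fe = 0.65948, O = 0.65948.
SiO2 (M=60.083): mol = 0.78791; Si = 0.78791, O = 1.57582.
ΣO = 2.36233; factor = 6/ΣO = 2.53987.
Mg apfu = 0.12703 × 2.53987 = 0.323.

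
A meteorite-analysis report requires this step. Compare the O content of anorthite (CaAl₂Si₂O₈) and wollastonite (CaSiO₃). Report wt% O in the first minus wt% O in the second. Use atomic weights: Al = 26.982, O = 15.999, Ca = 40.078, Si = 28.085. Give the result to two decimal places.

M(CaAl₂Si₂O₈) = 278.204 g/mol, so wt% O = 127.992/278.204 × 100 = 46.01%.
M(CaSiO₃) = 116.160 g/mol, so wt% O = 47.997/116.160 × 100 = 41.32%.
46.01 − 41.32 = 4.69 pp.

4.69 percentage points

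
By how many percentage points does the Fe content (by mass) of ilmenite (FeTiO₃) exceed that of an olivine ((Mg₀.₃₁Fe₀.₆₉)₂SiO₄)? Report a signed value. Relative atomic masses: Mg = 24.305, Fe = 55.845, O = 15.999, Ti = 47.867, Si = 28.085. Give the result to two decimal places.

-5.02 percentage points

Fe in FeTiO₃: molar mass 151.709 g/mol; 1×55.845 = 55.845 g → 36.81 wt%.
Fe in (Mg₀.₃₁Fe₀.₆₉)₂SiO₄: molar mass 184.216 g/mol; 1.38×55.845 = 77.066 g → 41.83 wt%.
Difference = 36.81 − 41.83 = -5.02 percentage points.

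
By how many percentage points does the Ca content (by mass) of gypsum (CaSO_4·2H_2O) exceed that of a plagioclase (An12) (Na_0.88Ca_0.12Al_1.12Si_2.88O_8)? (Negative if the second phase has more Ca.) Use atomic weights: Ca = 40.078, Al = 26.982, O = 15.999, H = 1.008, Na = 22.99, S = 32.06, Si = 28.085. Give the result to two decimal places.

21.46 percentage points

Ca in CaSO_4·2H_2O: molar mass 172.164 g/mol; 1×40.078 = 40.078 g → 23.28 wt%.
Ca in Na_0.88Ca_0.12Al_1.12Si_2.88O_8: molar mass 264.137 g/mol; 0.12×40.078 = 4.809 g → 1.82 wt%.
Difference = 23.28 − 1.82 = 21.46 percentage points.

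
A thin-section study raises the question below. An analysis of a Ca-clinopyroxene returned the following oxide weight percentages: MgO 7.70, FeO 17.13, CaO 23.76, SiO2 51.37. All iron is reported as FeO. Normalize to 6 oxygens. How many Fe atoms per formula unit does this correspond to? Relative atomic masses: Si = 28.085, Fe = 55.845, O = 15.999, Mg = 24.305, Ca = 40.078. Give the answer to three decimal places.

0.558 Fe apfu

MgO: 7.70/40.304 = 0.19105 mol → 0.19105 mol Mg, 0.19105 mol O.
FeO: 17.13/71.844 = 0.23843 mol → 0.23843 mol Fe, 0.23843 mol O.
CaO: 23.76/56.077 = 0.42370 mol → 0.42370 mol Ca, 0.42370 mol O.
SiO2: 51.37/60.083 = 0.85498 mol → 0.85498 mol Si, 1.70996 mol O.
Total oxygen = 2.56314 mol. Normalization factor = 6/2.56314 = 2.34088.
Fe per 6 O = 0.23843 × 2.34088 = 0.558.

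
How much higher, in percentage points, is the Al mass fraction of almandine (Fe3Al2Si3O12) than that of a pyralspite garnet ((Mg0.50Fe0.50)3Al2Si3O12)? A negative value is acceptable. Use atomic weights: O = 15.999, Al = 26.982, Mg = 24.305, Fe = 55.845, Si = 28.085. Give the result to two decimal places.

-1.14 percentage points

First mineral: 53.964 g Al in 497.742 g formula = 10.84 wt% Al.
Second mineral: 53.964 g Al in 450.432 g formula = 11.98 wt% Al.
10.84% − 11.98% gives a difference of -1.14 percentage points.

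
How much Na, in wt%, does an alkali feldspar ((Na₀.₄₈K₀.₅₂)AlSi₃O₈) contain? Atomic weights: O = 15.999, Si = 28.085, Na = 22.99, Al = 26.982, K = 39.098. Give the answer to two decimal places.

Molar mass of (Na₀.₄₈K₀.₅₂)AlSi₃O₈: 0.48·22.99 + 0.52·39.098 + 1·26.982 + 3·28.085 + 8·15.999 = 270.595 g/mol.
Mass of Na per formula unit: 0.48 × 22.99 = 11.035 g.
Weight fraction Na = 11.035 / 270.595 = 0.0408.

4.08 wt%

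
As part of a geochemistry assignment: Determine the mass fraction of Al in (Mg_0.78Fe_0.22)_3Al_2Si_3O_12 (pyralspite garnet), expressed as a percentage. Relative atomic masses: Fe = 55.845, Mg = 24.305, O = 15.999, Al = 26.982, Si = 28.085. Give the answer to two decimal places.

12.73 mass %

Molar mass of (Mg_0.78Fe_0.22)_3Al_2Si_3O_12: 2.34*24.305 + 0.66*55.845 + 2*26.982 + 3*28.085 + 12*15.999 = 423.938 g/mol.
Mass of Al per formula unit: 2 × 26.982 = 53.964 g.
Weight fraction Al = 53.964 / 423.938 = 0.1273.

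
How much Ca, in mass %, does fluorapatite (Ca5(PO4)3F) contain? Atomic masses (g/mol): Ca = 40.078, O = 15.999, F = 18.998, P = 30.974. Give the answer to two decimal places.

M(Ca5(PO4)3F) = 504.298 g/mol.
Ca contributes 5 × 40.078 = 200.390 g per mole.
200.390/504.298 = 0.3974 → 39.74%.

39.74 mass %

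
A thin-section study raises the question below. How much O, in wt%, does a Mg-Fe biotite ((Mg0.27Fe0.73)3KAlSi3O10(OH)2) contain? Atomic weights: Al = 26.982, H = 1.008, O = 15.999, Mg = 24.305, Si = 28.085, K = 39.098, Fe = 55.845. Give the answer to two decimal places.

39.48 wt%

M((Mg0.27Fe0.73)3KAlSi3O10(OH)2) = 486.327 g/mol.
O contributes 12 × 15.999 = 191.988 g per mole.
191.988/486.327 = 0.3948 → 39.48%.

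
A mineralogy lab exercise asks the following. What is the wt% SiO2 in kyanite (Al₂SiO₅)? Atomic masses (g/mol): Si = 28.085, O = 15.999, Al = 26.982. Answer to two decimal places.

37.08 wt%

Molar mass of Al₂SiO₅ = 2×26.982 + 1×28.085 + 5×15.999 = 162.044 g/mol.
Each formula unit contains 1 Si, equivalent to 1/1 = 1.0000 mol SiO2.
M(SiO2) = 1×28.085 + 2×15.999 = 60.083 g/mol.
Mass of SiO2 per formula unit = 1.0000 × 60.083 = 60.083 g.
SiO2 wt% = 60.083 / 162.044 × 100 = 37.08%.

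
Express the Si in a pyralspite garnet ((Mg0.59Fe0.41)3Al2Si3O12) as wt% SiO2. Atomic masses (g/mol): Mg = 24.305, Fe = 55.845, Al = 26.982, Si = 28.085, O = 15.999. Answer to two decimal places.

40.79 wt%

Molar mass of (Mg0.59Fe0.41)3Al2Si3O12 = 1.77·24.305 + 1.23·55.845 + 2·26.982 + 3·28.085 + 12·15.999 = 441.916 g/mol.
Each formula unit contains 3 Si, equivalent to 3/1 = 3.0000 mol SiO2.
M(SiO2) = 1×28.085 + 2×15.999 = 60.083 g/mol.
Mass of SiO2 per formula unit = 3.0000 × 60.083 = 180.249 g.
SiO2 wt% = 180.249 / 441.916 × 100 = 40.79%.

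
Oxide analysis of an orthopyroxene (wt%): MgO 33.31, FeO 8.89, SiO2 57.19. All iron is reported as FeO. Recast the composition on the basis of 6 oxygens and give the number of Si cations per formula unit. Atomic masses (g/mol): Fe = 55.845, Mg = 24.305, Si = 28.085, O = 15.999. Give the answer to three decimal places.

2.001 Si apfu

33.31 wt% MgO ÷ 40.304 g/mol = 0.82647 mol, giving 0.82647 Mg and 0.82647 O.
8.89 wt% FeO ÷ 71.844 g/mol = 0.12374 mol, giving 0.12374 Fe and 0.12374 O.
57.19 wt% SiO2 ÷ 60.083 g/mol = 0.95185 mol, giving 0.95185 Si and 1.90370 O.
Oxygen sums to 2.85391; scaling by 6/2.85391 = 2.10238 puts the formula on 6 O.
Si: 0.95185 × 2.10238 = 2.001 atoms per formula unit.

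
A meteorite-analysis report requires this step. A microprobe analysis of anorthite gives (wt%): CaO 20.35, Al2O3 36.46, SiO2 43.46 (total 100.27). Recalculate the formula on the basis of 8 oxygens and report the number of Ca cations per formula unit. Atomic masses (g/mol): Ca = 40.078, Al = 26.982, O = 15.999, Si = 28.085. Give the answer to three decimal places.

CaO: 20.35/56.077 = 0.36289 mol → 0.36289 mol Ca, 0.36289 mol O.
Al2O3: 36.46/101.961 = 0.35759 mol → 0.71518 mol Al, 1.07277 mol O.
SiO2: 43.46/60.083 = 0.72333 mol → 0.72333 mol Si, 1.44666 mol O.
Total oxygen = 2.88232 mol. Normalization factor = 8/2.88232 = 2.77554.
Ca per 8 O = 0.36289 × 2.77554 = 1.007.

1.007 Ca apfu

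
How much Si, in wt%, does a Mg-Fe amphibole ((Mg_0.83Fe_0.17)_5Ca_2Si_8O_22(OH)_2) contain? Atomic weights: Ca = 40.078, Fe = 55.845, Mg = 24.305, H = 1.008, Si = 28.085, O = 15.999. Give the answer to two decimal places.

26.77 wt%

Formula mass = 4.15×24.305 + 0.85×55.845 + 2×40.078 + 8×28.085 + 24×15.999 + 2×1.008 = 839.162 g/mol, of which 224.680 g is Si.
So Si makes up 224.680/839.162 = 0.2677 of the mass, i.e. 26.77%.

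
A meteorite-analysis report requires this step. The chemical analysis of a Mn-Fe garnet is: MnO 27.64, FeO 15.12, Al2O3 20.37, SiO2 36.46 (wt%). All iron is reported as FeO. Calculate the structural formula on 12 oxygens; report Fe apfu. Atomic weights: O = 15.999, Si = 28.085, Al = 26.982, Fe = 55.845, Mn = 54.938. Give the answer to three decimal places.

1.047 Fe apfu

27.64 wt% MnO ÷ 70.937 g/mol = 0.38964 mol, giving 0.38964 Mn and 0.38964 O.
15.12 wt% FeO ÷ 71.844 g/mol = 0.21046 mol, giving 0.21046 Fe and 0.21046 O.
20.37 wt% Al2O3 ÷ 101.961 g/mol = 0.19978 mol, giving 0.39956 Al and 0.59934 O.
36.46 wt% SiO2 ÷ 60.083 g/mol = 0.60683 mol, giving 0.60683 Si and 1.21366 O.
Oxygen sums to 2.41310; scaling by 12/2.41310 = 4.97286 puts the formula on 12 O.
Fe: 0.21046 × 4.97286 = 1.047 atoms per formula unit.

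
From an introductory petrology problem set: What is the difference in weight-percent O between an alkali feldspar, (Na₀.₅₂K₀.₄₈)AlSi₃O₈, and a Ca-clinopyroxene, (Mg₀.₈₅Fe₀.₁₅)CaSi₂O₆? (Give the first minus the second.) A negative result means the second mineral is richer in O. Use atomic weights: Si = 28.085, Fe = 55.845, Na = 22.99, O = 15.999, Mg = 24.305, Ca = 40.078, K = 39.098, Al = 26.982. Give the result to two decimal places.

4.03 percentage points

M((Na₀.₅₂K₀.₄₈)AlSi₃O₈) = 269.951 g/mol, so wt% O = 127.992/269.951 × 100 = 47.41%.
M((Mg₀.₈₅Fe₀.₁₅)CaSi₂O₆) = 221.278 g/mol, so wt% O = 95.994/221.278 × 100 = 43.38%.
47.41 − 43.38 = 4.03 pp.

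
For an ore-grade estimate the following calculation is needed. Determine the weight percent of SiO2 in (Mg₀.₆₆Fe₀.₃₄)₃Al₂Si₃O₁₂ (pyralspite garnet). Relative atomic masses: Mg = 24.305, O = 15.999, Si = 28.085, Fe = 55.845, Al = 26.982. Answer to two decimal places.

41.41 wt%

Molar mass of (Mg₀.₆₆Fe₀.₃₄)₃Al₂Si₃O₁₂ = 1.98*24.305 + 1.02*55.845 + 2*26.982 + 3*28.085 + 12*15.999 = 435.293 g/mol.
Each formula unit contains 3 Si, equivalent to 3/1 = 3.0000 mol SiO2.
M(SiO2) = 1×28.085 + 2×15.999 = 60.083 g/mol.
Mass of SiO2 per formula unit = 3.0000 × 60.083 = 180.249 g.
SiO2 wt% = 180.249 / 435.293 × 100 = 41.41%.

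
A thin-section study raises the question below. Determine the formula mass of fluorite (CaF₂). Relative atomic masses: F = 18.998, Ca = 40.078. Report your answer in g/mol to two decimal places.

78.07 g/mol

M = 1×40.078 + 2×18.998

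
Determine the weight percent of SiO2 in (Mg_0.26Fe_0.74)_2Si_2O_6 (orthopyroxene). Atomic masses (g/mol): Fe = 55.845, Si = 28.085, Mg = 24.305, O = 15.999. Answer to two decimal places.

48.56 wt%

M((Mg_0.26Fe_0.74)_2Si_2O_6) = 247.453 g/mol; M(SiO2) = 60.083 g/mol.
Moles SiO2 per formula unit = 2 Si ÷ 1 = 2.0000.
SiO2 fraction = (2.0000 × 60.083) / 247.453 = 120.166/247.453 = 0.4856.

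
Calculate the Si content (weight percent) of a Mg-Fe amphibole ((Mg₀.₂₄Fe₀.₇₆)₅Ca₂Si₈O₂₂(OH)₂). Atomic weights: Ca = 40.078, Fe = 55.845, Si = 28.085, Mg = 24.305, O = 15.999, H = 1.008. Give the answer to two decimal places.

Formula mass = 1.20×24.305 + 3.80×55.845 + 2×40.078 + 8×28.085 + 24×15.999 + 2×1.008 = 932.205 g/mol, of which 224.680 g is Si.
So Si makes up 224.680/932.205 = 0.2410 of the mass, i.e. 24.10%.

24.10 weight percent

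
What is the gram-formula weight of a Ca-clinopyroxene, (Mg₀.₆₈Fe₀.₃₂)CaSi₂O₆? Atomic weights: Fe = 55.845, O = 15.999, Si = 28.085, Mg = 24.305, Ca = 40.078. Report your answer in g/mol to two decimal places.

M = 0.68(24.305) + 0.32(55.845) + 1(40.078) + 2(28.085) + 6(15.999)

226.64 g/mol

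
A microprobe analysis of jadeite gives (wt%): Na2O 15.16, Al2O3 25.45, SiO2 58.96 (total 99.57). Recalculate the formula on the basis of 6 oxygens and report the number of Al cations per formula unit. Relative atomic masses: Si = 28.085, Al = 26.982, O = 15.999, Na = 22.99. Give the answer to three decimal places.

1.013 Al apfu

Na2O: 15.16/61.979 = 0.24460 mol → 0.48920 mol Na, 0.24460 mol O.
Al2O3: 25.45/101.961 = 0.24961 mol → 0.49922 mol Al, 0.74883 mol O.
SiO2: 58.96/60.083 = 0.98131 mol → 0.98131 mol Si, 1.96262 mol O.
Total oxygen = 2.95605 mol. Normalization factor = 6/2.95605 = 2.02974.
Al per 6 O = 0.49922 × 2.02974 = 1.013.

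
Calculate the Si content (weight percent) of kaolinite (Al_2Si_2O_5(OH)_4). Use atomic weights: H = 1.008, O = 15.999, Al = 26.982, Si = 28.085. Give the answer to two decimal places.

Formula mass = 2·26.982 + 2·28.085 + 9·15.999 + 4·1.008 = 258.157 g/mol, of which 56.170 g is Si.
So Si makes up 56.170/258.157 = 0.2176 of the mass, i.e. 21.76%.

21.76 weight percent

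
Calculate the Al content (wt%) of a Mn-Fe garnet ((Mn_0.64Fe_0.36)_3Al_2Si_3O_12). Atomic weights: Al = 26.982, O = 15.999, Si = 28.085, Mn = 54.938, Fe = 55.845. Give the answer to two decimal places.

M((Mn_0.64Fe_0.36)_3Al_2Si_3O_12) = 496.001 g/mol.
Al contributes 2 × 26.982 = 53.964 g per mole.
53.964/496.001 = 0.1088 → 10.88%.

10.88 wt%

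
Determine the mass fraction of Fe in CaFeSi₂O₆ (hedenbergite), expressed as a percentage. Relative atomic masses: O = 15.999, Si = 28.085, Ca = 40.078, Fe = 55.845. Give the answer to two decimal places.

22.51 weight percent

Molar mass of CaFeSi₂O₆: 1×40.078 + 1×55.845 + 2×28.085 + 6×15.999 = 248.087 g/mol.
Mass of Fe per formula unit: 1 × 55.845 = 55.845 g.
Weight fraction Fe = 55.845 / 248.087 = 0.2251.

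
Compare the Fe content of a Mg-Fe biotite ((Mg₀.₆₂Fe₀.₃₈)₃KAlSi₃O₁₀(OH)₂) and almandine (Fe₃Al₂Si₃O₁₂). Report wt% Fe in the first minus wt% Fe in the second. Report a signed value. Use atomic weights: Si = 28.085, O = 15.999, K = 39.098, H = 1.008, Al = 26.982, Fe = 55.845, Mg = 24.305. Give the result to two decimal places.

-19.61 percentage points

First mineral: 63.663 g Fe in 453.210 g formula = 14.05 wt% Fe.
Second mineral: 167.535 g Fe in 497.742 g formula = 33.66 wt% Fe.
14.05% − 33.66% gives a difference of -19.61 percentage points.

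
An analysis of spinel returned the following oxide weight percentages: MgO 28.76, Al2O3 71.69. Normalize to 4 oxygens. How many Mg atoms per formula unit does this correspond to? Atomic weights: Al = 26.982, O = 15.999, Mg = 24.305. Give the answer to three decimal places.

28.76 wt% MgO ÷ 40.304 g/mol = 0.71358 mol, giving 0.71358 Mg and 0.71358 O.
71.69 wt% Al2O3 ÷ 101.961 g/mol = 0.70311 mol, giving 1.40622 Al and 2.10933 O.
Oxygen sums to 2.82291; scaling by 4/2.82291 = 1.41698 puts the formula on 4 O.
Mg: 0.71358 × 1.41698 = 1.011 atoms per formula unit.

1.011 Mg apfu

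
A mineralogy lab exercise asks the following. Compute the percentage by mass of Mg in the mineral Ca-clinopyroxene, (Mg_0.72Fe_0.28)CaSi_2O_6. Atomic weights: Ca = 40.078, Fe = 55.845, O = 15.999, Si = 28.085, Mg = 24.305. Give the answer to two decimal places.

7.76 weight percent

Molar mass of (Mg_0.72Fe_0.28)CaSi_2O_6: 0.72*24.305 + 0.28*55.845 + 1*40.078 + 2*28.085 + 6*15.999 = 225.378 g/mol.
Mass of Mg per formula unit: 0.72 × 24.305 = 17.500 g.
Weight fraction Mg = 17.500 / 225.378 = 0.0776.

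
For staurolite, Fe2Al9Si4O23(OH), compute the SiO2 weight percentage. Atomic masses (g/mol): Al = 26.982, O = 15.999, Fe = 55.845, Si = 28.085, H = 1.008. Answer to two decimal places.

28.21 wt%

Formula mass = 851.852 g/mol.
4 Si → 4.0000 mol SiO2 per formula unit; M(SiO2) = 60.083, so SiO2 mass = 240.332 g.
240.332/851.852 × 100 = 28.21 wt%.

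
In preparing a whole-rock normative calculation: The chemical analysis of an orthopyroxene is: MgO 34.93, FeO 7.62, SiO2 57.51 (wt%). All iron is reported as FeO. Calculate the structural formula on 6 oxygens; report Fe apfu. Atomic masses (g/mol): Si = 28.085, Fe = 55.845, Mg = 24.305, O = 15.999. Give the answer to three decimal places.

34.93 wt% MgO ÷ 40.304 g/mol = 0.86666 mol, giving 0.86666 Mg and 0.86666 O.
7.62 wt% FeO ÷ 71.844 g/mol = 0.10606 mol, giving 0.10606 Fe and 0.10606 O.
57.51 wt% SiO2 ÷ 60.083 g/mol = 0.95718 mol, giving 0.95718 Si and 1.91436 O.
Oxygen sums to 2.88708; scaling by 6/2.88708 = 2.07822 puts the formula on 6 O.
Fe: 0.10606 × 2.07822 = 0.220 atoms per formula unit.

0.220 Fe apfu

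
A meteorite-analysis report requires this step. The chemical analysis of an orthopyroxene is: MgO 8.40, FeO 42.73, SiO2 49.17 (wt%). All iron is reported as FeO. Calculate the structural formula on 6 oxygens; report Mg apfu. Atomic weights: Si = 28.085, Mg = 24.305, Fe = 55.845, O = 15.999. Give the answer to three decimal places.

MgO (M=40.304): mol = 0.20842; Mg = 0.20842, O = 0.20842.
FeO (M=71.844): mol = 0.59476; Fe = 0.59476, O = 0.59476.
SiO2 (M=60.083): mol = 0.81837; Si = 0.81837, O = 1.63674.
ΣO = 2.43992; factor = 6/ΣO = 2.45910.
Mg apfu = 0.20842 × 2.45910 = 0.513.

0.513 Mg apfu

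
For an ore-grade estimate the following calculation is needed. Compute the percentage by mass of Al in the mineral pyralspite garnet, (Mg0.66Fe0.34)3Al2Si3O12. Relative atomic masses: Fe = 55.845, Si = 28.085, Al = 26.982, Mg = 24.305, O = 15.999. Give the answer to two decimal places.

Formula mass = 1.98*24.305 + 1.02*55.845 + 2*26.982 + 3*28.085 + 12*15.999 = 435.293 g/mol, of which 53.964 g is Al.
So Al makes up 53.964/435.293 = 0.1240 of the mass, i.e. 12.40%.

12.40 mass %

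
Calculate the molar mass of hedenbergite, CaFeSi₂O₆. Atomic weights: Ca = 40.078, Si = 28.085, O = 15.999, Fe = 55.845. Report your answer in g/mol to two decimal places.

248.09 g/mol

M = 1·40.078 + 1·55.845 + 2·28.085 + 6·15.999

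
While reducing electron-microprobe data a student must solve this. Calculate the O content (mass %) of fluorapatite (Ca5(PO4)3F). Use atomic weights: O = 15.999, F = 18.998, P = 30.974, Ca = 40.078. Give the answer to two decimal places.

38.07 mass %

Molar mass of Ca5(PO4)3F: 5×40.078 + 3×30.974 + 12×15.999 + 1×18.998 = 504.298 g/mol.
Mass of O per formula unit: 12 × 15.999 = 191.988 g.
Weight fraction O = 191.988 / 504.298 = 0.3807.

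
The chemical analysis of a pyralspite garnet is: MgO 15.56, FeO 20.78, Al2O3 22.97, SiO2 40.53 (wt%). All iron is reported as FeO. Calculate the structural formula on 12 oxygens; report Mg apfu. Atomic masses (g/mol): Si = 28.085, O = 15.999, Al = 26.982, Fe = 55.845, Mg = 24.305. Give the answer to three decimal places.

15.56 wt% MgO ÷ 40.304 g/mol = 0.38607 mol, giving 0.38607 Mg and 0.38607 O.
20.78 wt% FeO ÷ 71.844 g/mol = 0.28924 mol, giving 0.28924 Fe and 0.28924 O.
22.97 wt% Al2O3 ÷ 101.961 g/mol = 0.22528 mol, giving 0.45056 Al and 0.67584 O.
40.53 wt% SiO2 ÷ 60.083 g/mol = 0.67457 mol, giving 0.67457 Si and 1.34914 O.
Oxygen sums to 2.70029; scaling by 12/2.70029 = 4.44397 puts the formula on 12 O.
Mg: 0.38607 × 4.44397 = 1.716 atoms per formula unit.

1.716 Mg apfu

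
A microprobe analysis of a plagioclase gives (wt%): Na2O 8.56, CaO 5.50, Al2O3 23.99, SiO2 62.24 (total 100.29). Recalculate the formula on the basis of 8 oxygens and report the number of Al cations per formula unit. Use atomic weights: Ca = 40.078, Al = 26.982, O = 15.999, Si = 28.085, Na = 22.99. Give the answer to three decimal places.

Na2O: 8.56/61.979 = 0.13811 mol → 0.27622 mol Na, 0.13811 mol O.
CaO: 5.50/56.077 = 0.09808 mol → 0.09808 mol Ca, 0.09808 mol O.
Al2O3: 23.99/101.961 = 0.23529 mol → 0.47058 mol Al, 0.70587 mol O.
SiO2: 62.24/60.083 = 1.03590 mol → 1.03590 mol Si, 2.07180 mol O.
Total oxygen = 3.01386 mol. Normalization factor = 8/3.01386 = 2.65440.
Al per 8 O = 0.47058 × 2.65440 = 1.249.

1.249 Al apfu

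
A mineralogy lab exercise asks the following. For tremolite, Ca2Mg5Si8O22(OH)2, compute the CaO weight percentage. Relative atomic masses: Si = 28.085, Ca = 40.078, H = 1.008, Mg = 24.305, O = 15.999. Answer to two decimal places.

13.81 wt%

Formula mass = 812.353 g/mol.
2 Ca → 2.0000 mol CaO per formula unit; M(CaO) = 56.077, so CaO mass = 112.154 g.
112.154/812.353 × 100 = 13.81 wt%.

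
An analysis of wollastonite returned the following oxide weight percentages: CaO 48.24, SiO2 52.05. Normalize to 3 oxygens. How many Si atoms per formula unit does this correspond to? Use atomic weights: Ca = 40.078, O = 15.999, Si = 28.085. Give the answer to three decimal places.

48.24 wt% CaO ÷ 56.077 g/mol = 0.86025 mol, giving 0.86025 Ca and 0.86025 O.
52.05 wt% SiO2 ÷ 60.083 g/mol = 0.86630 mol, giving 0.86630 Si and 1.73260 O.
Oxygen sums to 2.59285; scaling by 3/2.59285 = 1.15703 puts the formula on 3 O.
Si: 0.86630 × 1.15703 = 1.002 atoms per formula unit.

1.002 Si apfu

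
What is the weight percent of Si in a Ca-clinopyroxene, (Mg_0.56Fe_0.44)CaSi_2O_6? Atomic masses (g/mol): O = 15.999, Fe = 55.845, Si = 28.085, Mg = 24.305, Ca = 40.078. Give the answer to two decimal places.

24.38 mass %

M((Mg_0.56Fe_0.44)CaSi_2O_6) = 230.425 g/mol.
Si contributes 2 × 28.085 = 56.170 g per mole.
56.170/230.425 = 0.2438 → 24.38%.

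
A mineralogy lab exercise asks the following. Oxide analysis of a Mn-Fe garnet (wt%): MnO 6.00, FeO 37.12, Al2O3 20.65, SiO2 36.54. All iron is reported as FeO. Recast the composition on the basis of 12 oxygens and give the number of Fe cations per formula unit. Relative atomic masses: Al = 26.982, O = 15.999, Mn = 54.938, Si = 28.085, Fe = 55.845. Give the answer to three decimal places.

MnO (M=70.937): mol = 0.08458; Mn = 0.08458, O = 0.08458.
FeO (M=71.844): mol = 0.51668; Fe = 0.51668, O = 0.51668.
Al2O3 (M=101.961): mol = 0.20253; Al = 0.40506, O = 0.60759.
SiO2 (M=60.083): mol = 0.60816; Si = 0.60816, O = 1.21632.
ΣO = 2.42517; factor = 12/ΣO = 4.94811.
Fe apfu = 0.51668 × 4.94811 = 2.557.

2.557 Fe apfu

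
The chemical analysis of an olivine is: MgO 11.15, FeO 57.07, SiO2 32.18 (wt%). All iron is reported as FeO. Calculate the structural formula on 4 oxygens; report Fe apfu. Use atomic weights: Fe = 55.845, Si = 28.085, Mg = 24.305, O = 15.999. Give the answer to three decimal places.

MgO: 11.15/40.304 = 0.27665 mol → 0.27665 mol Mg, 0.27665 mol O.
FeO: 57.07/71.844 = 0.79436 mol → 0.79436 mol Fe, 0.79436 mol O.
SiO2: 32.18/60.083 = 0.53559 mol → 0.53559 mol Si, 1.07118 mol O.
Total oxygen = 2.14219 mol. Normalization factor = 4/2.14219 = 1.86725.
Fe per 4 O = 0.79436 × 1.86725 = 1.483.

1.483 Fe apfu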